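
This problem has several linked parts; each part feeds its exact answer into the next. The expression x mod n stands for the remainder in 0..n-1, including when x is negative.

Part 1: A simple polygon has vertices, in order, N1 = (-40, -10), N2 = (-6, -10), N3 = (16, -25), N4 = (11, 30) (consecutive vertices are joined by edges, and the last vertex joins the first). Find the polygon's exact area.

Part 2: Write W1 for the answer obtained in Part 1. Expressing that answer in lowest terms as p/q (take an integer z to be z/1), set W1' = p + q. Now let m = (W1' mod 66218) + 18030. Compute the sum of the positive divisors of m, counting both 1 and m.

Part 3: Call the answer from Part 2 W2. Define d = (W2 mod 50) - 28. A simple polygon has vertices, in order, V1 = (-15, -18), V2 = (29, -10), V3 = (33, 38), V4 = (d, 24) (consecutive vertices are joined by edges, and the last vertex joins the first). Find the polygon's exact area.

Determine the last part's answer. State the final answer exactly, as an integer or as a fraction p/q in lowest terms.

1852

Part 1: cross terms: (-40*-10 - -6*-10)=340, (-6*-25 - 16*-10)=310, (16*30 - 11*-25)=755, (11*-10 - -40*30)=1090; twice the area = |2495| = 2495; area = 2495/2; answer 2495/2
Part 2: W1 = 2495/2; threaded value p + q = 2497; m = 20527; 20527 = 13 * 1579; sigma = (1 + 13) * (1 + 1579) = 14 * 1580 = 22120; answer 22120
Part 3: W2 = 22120; d = -8; cross terms: (-15*-10 - 29*-18)=672, (29*38 - 33*-10)=1432, (33*24 - -8*38)=1096, (-8*-18 - -15*24)=504; twice the area = |3704| = 3704; area = 1852; answer 1852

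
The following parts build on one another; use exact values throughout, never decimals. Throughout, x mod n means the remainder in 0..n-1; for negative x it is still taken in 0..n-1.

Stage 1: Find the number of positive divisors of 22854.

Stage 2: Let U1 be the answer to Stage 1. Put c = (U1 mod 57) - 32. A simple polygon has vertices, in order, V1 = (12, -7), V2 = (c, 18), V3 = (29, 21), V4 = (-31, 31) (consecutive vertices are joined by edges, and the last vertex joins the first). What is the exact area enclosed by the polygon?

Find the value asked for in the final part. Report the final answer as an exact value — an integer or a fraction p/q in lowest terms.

Stage 1: 22854 = 2 * 3 * 13 * 293; number of divisors = (1+1) * (1+1) * (1+1) * (1+1) = 16; answer 16
Stage 2: U1 = 16; c = -16; cross terms: (12*18 - -16*-7)=104, (-16*21 - 29*18)=-858, (29*31 - -31*21)=1550, (-31*-7 - 12*31)=-155; twice the area = |641| = 641; area = 641/2; answer 641/2

641/2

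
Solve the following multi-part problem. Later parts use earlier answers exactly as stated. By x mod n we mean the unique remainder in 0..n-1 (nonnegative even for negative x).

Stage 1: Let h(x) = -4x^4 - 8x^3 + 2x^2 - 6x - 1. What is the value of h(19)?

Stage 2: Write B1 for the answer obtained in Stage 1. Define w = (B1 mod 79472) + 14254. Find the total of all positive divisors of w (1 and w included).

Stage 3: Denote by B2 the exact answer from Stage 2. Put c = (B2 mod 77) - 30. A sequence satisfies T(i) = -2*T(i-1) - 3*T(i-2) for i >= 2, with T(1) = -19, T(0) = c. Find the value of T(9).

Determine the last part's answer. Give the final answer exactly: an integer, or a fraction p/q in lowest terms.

Stage 1: -4*(19)^4 - 8*(19)^3 + 2*(19)^2 - 6*(19)^1 - 1 = (-521284) + (-54872) + (722) + (-114) + (-1) = -575549; answer -575549
Stage 2: B1 = -575549; w = 74481; 74481 = 3 * 11 * 37 * 61; sigma = (1 + 3) * (1 + 11) * (1 + 37) * (1 + 61) = 4 * 12 * 38 * 62 = 113088; answer 113088
Stage 3: B2 = 113088; c = 22; T(2) = -2*(-19) - 3*(22) = -28; iterating: T(2)=-28, T(3)=113, T(4)=-142, T(5)=-55, T(6)=536, T(7)=-907, T(8)=206, T(9)=2309; answer 2309

2309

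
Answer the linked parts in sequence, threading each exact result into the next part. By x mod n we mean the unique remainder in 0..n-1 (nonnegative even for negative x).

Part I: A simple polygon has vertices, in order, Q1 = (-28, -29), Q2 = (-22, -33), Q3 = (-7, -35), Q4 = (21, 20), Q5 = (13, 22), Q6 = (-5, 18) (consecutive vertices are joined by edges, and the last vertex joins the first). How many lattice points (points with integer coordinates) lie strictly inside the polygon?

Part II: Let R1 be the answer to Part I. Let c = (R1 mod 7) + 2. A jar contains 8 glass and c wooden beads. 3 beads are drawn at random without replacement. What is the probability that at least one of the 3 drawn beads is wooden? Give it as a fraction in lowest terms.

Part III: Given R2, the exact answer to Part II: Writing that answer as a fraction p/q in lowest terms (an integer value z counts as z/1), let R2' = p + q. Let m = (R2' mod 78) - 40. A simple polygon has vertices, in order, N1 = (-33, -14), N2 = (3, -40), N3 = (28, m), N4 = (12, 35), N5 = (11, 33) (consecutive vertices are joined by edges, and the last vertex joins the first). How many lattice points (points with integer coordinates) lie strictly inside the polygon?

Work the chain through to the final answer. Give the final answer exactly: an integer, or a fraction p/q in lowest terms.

2301

Part I: cross terms: (-28*-33 - -22*-29)=286, (-22*-35 - -7*-33)=539, (-7*20 - 21*-35)=595, (21*22 - 13*20)=202, (13*18 - -5*22)=344, (-5*-29 - -28*18)=649; twice the area = |2615| = 2615; area = 2615/2; boundary points = 2 + 1 + 1 + 2 + 2 + 1 = 9; strictly interior points = area - boundary/2 + 1 = 1304; answer 1304
Part II: R1 = 1304; c = 4; total draws C(12,3) = 220; complement C(8,3) = 56; favorable 220 - 56 = 164; P = 41/55; answer 41/55
Part III: R2 = 41/55; threaded value p + q = 96; m = -22; cross terms: (-33*-40 - 3*-14)=1362, (3*-22 - 28*-40)=1054, (28*35 - 12*-22)=1244, (12*33 - 11*35)=11, (11*-14 - -33*33)=935; twice the area = |4606| = 4606; area = 2303; boundary points = 2 + 1 + 1 + 1 + 1 = 6; strictly interior points = area - boundary/2 + 1 = 2301; answer 2301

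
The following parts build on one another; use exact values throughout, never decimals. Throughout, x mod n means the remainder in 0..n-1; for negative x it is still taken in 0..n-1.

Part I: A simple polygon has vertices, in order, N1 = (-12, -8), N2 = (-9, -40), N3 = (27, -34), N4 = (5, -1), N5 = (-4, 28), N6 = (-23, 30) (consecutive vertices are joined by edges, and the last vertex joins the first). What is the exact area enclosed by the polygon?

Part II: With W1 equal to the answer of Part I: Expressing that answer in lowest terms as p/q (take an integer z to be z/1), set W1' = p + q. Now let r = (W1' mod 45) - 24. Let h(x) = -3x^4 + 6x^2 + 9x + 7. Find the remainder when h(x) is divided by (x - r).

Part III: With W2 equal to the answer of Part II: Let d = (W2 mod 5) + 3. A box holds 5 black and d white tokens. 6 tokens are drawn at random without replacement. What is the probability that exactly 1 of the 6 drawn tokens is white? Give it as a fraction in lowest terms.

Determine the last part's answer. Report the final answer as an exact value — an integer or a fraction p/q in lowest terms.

Part I: cross terms: (-12*-40 - -9*-8)=408, (-9*-34 - 27*-40)=1386, (27*-1 - 5*-34)=143, (5*28 - -4*-1)=136, (-4*30 - -23*28)=524, (-23*-8 - -12*30)=544; twice the area = |3141| = 3141; area = 3141/2; answer 3141/2
Part II: W1 = 3141/2; threaded value p + q = 3143; r = 14; remainder = value at the root: -3*(14)^4 + 6*(14)^2 + 9*(14)^1 + 7 = (-115248) + (1176) + (126) + (7) = -113939; answer -113939
Part III: W2 = -113939; d = 4; total draws C(9,6) = 84; favorable C(4,1)*C(5,5) = 4; P = 1/21; answer 1/21

1/21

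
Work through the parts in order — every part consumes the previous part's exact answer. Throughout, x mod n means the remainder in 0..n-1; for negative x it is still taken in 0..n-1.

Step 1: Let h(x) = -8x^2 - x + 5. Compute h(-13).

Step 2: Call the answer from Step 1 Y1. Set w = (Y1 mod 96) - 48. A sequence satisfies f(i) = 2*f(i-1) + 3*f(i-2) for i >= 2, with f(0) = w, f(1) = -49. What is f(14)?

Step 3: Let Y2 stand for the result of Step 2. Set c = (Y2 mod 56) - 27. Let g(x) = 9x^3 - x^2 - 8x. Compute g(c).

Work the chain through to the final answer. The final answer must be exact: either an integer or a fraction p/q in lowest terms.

19500

Step 1: -8*(-13)^2 - 1*(-13)^1 + 5 = (-1352) + (13) + (5) = -1334; answer -1334
Step 2: Y1 = -1334; w = -38; f(2) = 2*(-49) + 3*(-38) = -212; iterating: f(2)=-212, f(3)=-571, f(4)=-1778, f(5)=-5269, f(6)=-15872, f(7)=-47551, f(8)=-142718, f(9)=-428089, f(10)=-1284332, f(11)=-3852931, f(12)=-11558858, f(13)=-34676509, f(14)=-104029592; answer -104029592
Step 3: Y2 = -104029592; c = 13; 9*(13)^3 - 1*(13)^2 - 8*(13)^1 = (19773) + (-169) + (-104) = 19500; answer 19500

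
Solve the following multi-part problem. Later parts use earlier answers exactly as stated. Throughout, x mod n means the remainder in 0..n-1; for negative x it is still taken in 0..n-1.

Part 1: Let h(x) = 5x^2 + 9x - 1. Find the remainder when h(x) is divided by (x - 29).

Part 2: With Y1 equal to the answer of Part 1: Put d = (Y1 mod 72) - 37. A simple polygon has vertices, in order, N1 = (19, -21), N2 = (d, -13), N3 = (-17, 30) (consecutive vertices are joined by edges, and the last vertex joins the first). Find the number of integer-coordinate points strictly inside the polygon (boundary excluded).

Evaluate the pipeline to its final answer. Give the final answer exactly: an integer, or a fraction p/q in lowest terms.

Part 1: remainder = value at the root: 5*(29)^2 + 9*(29)^1 - 1 = (4205) + (261) + (-1) = 4465; answer 4465
Part 2: Y1 = 4465; d = -36; cross terms: (19*-13 - -36*-21)=-1003, (-36*30 - -17*-13)=-1301, (-17*-21 - 19*30)=-213; twice the area = |-2517| = 2517; area = 2517/2; boundary points = 1 + 1 + 3 = 5; strictly interior points = area - boundary/2 + 1 = 1257; answer 1257

1257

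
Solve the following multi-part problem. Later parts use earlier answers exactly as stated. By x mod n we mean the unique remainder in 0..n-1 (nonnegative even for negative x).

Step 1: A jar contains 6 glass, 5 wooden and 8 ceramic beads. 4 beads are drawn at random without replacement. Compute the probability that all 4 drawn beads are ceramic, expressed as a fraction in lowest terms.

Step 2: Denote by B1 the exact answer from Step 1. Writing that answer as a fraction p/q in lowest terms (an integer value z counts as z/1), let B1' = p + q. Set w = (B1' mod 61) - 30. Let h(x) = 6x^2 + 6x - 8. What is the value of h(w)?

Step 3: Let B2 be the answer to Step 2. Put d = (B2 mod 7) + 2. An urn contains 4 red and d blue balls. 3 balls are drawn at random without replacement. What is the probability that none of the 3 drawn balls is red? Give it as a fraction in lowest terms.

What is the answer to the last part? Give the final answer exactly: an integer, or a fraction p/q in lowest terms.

Step 1: total draws C(19,4) = 3876; favorable C(8,4) = 70; P = 35/1938; answer 35/1938
Step 2: B1 = 35/1938; threaded value p + q = 1973; w = -9; 6*(-9)^2 + 6*(-9)^1 - 8 = (486) + (-54) + (-8) = 424; answer 424
Step 3: B2 = 424; d = 6; total draws C(10,3) = 120; favorable C(6,3) = 20; P = 1/6; answer 1/6

1/6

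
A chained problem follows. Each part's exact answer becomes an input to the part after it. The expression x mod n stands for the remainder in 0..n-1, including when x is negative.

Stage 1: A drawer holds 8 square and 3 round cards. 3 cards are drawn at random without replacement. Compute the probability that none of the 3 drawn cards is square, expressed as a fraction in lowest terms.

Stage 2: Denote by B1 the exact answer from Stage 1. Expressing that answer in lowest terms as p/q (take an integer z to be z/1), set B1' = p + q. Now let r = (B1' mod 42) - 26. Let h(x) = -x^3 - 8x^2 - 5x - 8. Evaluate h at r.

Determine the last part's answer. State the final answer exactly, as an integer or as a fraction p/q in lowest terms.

Stage 1: total draws C(11,3) = 165; favorable C(3,3) = 1; P = 1/165; answer 1/165
Stage 2: B1 = 1/165; threaded value p + q = 166; r = 14; -1*(14)^3 - 8*(14)^2 - 5*(14)^1 - 8 = (-2744) + (-1568) + (-70) + (-8) = -4390; answer -4390

-4390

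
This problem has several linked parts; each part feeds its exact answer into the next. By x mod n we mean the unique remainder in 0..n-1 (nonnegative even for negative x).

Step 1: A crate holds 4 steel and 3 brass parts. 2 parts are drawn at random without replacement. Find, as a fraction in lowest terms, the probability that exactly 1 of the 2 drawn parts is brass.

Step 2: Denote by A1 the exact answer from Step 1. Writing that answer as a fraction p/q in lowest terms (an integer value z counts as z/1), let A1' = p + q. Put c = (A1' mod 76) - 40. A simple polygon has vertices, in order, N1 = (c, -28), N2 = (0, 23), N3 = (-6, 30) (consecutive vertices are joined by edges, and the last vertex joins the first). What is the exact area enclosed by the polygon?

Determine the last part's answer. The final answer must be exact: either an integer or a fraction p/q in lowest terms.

Step 1: total draws C(7,2) = 21; favorable C(3,1)*C(4,1) = 12; P = 4/7; answer 4/7
Step 2: A1 = 4/7; threaded value p + q = 11; c = -29; cross terms: (-29*23 - 0*-28)=-667, (0*30 - -6*23)=138, (-6*-28 - -29*30)=1038; twice the area = |509| = 509; area = 509/2; answer 509/2

509/2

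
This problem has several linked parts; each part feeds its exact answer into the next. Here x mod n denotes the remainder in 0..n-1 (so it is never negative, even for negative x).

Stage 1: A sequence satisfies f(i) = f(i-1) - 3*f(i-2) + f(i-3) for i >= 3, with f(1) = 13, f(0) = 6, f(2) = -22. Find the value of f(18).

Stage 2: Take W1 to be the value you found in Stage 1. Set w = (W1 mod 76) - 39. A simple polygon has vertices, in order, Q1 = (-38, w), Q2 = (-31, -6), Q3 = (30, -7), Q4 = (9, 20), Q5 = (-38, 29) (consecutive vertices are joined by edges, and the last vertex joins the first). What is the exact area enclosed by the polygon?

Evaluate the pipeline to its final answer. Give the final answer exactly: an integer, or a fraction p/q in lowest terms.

1653

Stage 1: f(3) = 1*(-22) - 3*(13) + 1*(6) = -55; iterating: f(3)=-55, f(4)=24, f(5)=167, f(6)=40, f(7)=-437, f(8)=-390, f(9)=961, f(10)=1694, f(11)=-1579, f(12)=-5700, f(13)=731, f(14)=16252, f(15)=8359, f(16)=-39666, f(17)=-48491, f(18)=78866; answer 78866
Stage 2: W1 = 78866; w = 15; cross terms: (-38*-6 - -31*15)=693, (-31*-7 - 30*-6)=397, (30*20 - 9*-7)=663, (9*29 - -38*20)=1021, (-38*15 - -38*29)=532; twice the area = |3306| = 3306; area = 1653; answer 1653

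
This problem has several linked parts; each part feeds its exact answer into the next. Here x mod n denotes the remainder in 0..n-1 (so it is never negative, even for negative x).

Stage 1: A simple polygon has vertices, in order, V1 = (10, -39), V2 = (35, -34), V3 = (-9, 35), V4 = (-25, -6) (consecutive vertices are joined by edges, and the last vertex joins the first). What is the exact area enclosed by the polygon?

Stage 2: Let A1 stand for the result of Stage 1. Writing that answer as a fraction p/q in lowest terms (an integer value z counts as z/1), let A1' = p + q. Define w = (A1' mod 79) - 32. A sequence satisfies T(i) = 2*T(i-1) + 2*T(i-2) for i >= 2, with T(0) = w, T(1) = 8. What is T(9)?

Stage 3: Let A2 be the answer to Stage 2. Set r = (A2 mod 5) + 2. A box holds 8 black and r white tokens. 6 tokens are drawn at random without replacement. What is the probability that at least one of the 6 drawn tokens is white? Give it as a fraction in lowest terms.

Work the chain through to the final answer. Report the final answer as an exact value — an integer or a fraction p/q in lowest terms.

Stage 1: cross terms: (10*-34 - 35*-39)=1025, (35*35 - -9*-34)=919, (-9*-6 - -25*35)=929, (-25*-39 - 10*-6)=1035; twice the area = |3908| = 3908; area = 1954; answer 1954
Stage 2: A1 = 1954; threaded value p + q = 1955; w = 27; T(2) = 2*(8) + 2*(27) = 70; iterating: T(2)=70, T(3)=156, T(4)=452, T(5)=1216, T(6)=3336, T(7)=9104, T(8)=24880, T(9)=67968; answer 67968
Stage 3: A2 = 67968; r = 5; total draws C(13,6) = 1716; complement C(8,6) = 28; favorable 1716 - 28 = 1688; P = 422/429; answer 422/429

422/429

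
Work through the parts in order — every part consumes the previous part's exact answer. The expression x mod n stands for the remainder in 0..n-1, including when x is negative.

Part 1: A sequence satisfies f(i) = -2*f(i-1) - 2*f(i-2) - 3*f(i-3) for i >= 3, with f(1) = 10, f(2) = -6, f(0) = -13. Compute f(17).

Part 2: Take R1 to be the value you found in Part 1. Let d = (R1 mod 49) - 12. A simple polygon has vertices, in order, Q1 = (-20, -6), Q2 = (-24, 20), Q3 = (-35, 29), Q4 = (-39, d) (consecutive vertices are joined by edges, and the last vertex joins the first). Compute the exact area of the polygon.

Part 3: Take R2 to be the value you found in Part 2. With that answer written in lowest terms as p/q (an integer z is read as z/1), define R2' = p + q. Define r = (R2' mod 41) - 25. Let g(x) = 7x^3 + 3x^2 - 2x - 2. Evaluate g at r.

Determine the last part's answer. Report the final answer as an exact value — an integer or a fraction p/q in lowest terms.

-8934

Part 1: f(3) = -2*(-6) - 2*(10) - 3*(-13) = 31; iterating: f(3)=31, f(4)=-80, f(5)=116, f(6)=-165, f(7)=338, f(8)=-694, f(9)=1207, f(10)=-2040, f(11)=3748, f(12)=-7037, f(13)=12698, f(14)=-22566, f(15)=40847, f(16)=-74656, f(17)=135316; answer 135316
Part 2: R1 = 135316; d = 15; cross terms: (-20*20 - -24*-6)=-544, (-24*29 - -35*20)=4, (-35*15 - -39*29)=606, (-39*-6 - -20*15)=534; twice the area = |600| = 600; area = 300; answer 300
Part 3: R2 = 300; threaded value p + q = 301; r = -11; 7*(-11)^3 + 3*(-11)^2 - 2*(-11)^1 - 2 = (-9317) + (363) + (22) + (-2) = -8934; answer -8934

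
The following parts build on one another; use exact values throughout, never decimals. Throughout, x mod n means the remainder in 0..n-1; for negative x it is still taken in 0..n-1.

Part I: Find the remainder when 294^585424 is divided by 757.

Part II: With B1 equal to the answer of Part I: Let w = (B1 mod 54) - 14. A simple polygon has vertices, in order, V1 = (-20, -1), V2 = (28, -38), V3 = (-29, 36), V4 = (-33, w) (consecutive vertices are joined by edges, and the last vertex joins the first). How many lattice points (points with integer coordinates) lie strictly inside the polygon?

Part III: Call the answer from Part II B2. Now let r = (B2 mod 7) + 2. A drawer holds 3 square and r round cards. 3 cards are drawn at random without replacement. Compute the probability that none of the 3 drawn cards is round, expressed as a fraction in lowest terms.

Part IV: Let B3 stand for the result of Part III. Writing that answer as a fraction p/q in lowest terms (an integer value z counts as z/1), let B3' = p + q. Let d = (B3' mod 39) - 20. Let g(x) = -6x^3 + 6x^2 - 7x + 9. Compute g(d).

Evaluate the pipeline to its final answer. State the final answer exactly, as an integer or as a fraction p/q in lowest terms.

Part I: squarings mod 757: 294^1=294, 294^2=138, 294^4=119, 294^8=535, 294^16=79, 294^32=185, 294^64=160, 294^128=619, 294^256=119, 294^512=535, 294^1024=79, 294^2048=185, 294^4096=160, 294^8192=619, 294^16384=119, 294^32768=535, 294^65536=79, 294^131072=185, 294^262144=160, 294^524288=619; 294^585424 = 294^16 * 294^64 * 294^128 * 294^512 * 294^1024 * 294^2048 * 294^8192 * 294^16384 * 294^32768 * 294^524288 = 27 (mod 757); answer 27
Part II: B1 = 27; w = 13; cross terms: (-20*-38 - 28*-1)=788, (28*36 - -29*-38)=-94, (-29*13 - -33*36)=811, (-33*-1 - -20*13)=293; twice the area = |1798| = 1798; area = 899; boundary points = 1 + 1 + 1 + 1 = 4; strictly interior points = area - boundary/2 + 1 = 898; answer 898
Part III: B2 = 898; r = 4; total draws C(7,3) = 35; favorable C(3,3) = 1; P = 1/35; answer 1/35
Part IV: B3 = 1/35; threaded value p + q = 36; d = 16; -6*(16)^3 + 6*(16)^2 - 7*(16)^1 + 9 = (-24576) + (1536) + (-112) + (9) = -23143; answer -23143

-23143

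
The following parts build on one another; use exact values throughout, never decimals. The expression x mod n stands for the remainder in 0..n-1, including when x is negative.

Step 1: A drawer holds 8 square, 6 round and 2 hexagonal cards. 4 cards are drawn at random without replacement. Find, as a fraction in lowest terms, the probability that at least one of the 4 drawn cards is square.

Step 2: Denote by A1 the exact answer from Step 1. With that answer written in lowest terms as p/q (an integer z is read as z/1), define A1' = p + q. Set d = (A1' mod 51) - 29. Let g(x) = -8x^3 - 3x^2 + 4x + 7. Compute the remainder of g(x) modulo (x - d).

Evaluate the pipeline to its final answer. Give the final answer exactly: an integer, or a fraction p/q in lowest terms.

Step 1: total draws C(16,4) = 1820; complement C(8,4) = 70; favorable 1820 - 70 = 1750; P = 25/26; answer 25/26
Step 2: A1 = 25/26; threaded value p + q = 51; d = -29; remainder = value at the root: -8*(-29)^3 - 3*(-29)^2 + 4*(-29)^1 + 7 = (195112) + (-2523) + (-116) + (7) = 192480; answer 192480

192480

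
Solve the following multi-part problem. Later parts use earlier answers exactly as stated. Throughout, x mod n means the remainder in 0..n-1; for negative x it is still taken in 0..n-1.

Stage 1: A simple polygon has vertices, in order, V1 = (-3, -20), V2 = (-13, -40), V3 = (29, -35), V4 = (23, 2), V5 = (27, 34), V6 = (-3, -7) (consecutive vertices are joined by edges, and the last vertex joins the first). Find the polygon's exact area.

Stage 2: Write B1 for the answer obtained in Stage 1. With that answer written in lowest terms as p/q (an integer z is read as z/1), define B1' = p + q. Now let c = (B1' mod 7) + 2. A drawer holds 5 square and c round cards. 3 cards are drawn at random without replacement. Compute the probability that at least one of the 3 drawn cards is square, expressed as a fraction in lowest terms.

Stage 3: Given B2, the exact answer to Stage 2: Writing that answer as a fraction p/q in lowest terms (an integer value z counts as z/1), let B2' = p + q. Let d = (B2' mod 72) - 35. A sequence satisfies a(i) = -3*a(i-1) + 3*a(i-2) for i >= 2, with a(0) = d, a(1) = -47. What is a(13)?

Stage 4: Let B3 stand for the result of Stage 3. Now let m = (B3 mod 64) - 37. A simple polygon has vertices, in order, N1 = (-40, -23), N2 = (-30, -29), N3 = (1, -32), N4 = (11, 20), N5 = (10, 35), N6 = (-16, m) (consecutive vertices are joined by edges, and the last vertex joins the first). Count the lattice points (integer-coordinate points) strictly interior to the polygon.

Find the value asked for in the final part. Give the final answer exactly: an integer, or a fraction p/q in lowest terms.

Stage 1: cross terms: (-3*-40 - -13*-20)=-140, (-13*-35 - 29*-40)=1615, (29*2 - 23*-35)=863, (23*34 - 27*2)=728, (27*-7 - -3*34)=-87, (-3*-20 - -3*-7)=39; twice the area = |3018| = 3018; area = 1509; answer 1509
Stage 2: B1 = 1509; threaded value p + q = 1510; c = 7; total draws C(12,3) = 220; complement C(7,3) = 35; favorable 220 - 35 = 185; P = 37/44; answer 37/44
Stage 3: B2 = 37/44; threaded value p + q = 81; d = -26; a(2) = -3*(-47) + 3*(-26) = 63; iterating: a(2)=63, a(3)=-330, a(4)=1179, a(5)=-4527, a(6)=17118, a(7)=-64935, a(8)=246159, a(9)=-933282, a(10)=3538323, a(11)=-13414815, a(12)=50859414, a(13)=-192822687; answer -192822687
Stage 4: B3 = -192822687; m = -4; cross terms: (-40*-29 - -30*-23)=470, (-30*-32 - 1*-29)=989, (1*20 - 11*-32)=372, (11*35 - 10*20)=185, (10*-4 - -16*35)=520, (-16*-23 - -40*-4)=208; twice the area = |2744| = 2744; area = 1372; boundary points = 2 + 1 + 2 + 1 + 13 + 1 = 20; strictly interior points = area - boundary/2 + 1 = 1363; answer 1363

1363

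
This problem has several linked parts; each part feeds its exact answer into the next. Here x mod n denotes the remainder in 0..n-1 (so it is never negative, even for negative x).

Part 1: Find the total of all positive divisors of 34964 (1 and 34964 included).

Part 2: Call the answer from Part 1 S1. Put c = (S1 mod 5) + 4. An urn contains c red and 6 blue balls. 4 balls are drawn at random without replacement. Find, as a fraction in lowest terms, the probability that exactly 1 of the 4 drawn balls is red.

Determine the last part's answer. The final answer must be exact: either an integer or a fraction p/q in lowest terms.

Part 1: 34964 = 2^2 * 8741; sigma = (1 + 2 + 4) * (1 + 8741) = 7 * 8742 = 61194; answer 61194
Part 2: S1 = 61194; c = 8; total draws C(14,4) = 1001; favorable C(8,1)*C(6,3) = 160; P = 160/1001; answer 160/1001

160/1001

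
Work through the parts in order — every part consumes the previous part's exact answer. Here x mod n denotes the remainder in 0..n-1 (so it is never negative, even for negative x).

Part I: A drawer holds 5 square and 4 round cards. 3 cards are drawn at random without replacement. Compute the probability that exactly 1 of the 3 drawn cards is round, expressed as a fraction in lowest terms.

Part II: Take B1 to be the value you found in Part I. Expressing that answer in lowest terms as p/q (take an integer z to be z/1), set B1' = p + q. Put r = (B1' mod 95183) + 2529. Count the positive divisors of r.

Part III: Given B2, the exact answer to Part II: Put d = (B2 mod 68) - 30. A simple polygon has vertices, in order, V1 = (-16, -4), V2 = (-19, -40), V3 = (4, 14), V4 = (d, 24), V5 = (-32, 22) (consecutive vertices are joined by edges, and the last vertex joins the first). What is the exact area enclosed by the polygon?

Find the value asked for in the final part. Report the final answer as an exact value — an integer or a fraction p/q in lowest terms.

861

Part I: total draws C(9,3) = 84; favorable C(4,1)*C(5,2) = 40; P = 10/21; answer 10/21
Part II: B1 = 10/21; threaded value p + q = 31; r = 2560; 2560 = 2^9 * 5; number of divisors = (9+1) * (1+1) = 20; answer 20
Part III: B2 = 20; d = -10; cross terms: (-16*-40 - -19*-4)=564, (-19*14 - 4*-40)=-106, (4*24 - -10*14)=236, (-10*22 - -32*24)=548, (-32*-4 - -16*22)=480; twice the area = |1722| = 1722; area = 861; answer 861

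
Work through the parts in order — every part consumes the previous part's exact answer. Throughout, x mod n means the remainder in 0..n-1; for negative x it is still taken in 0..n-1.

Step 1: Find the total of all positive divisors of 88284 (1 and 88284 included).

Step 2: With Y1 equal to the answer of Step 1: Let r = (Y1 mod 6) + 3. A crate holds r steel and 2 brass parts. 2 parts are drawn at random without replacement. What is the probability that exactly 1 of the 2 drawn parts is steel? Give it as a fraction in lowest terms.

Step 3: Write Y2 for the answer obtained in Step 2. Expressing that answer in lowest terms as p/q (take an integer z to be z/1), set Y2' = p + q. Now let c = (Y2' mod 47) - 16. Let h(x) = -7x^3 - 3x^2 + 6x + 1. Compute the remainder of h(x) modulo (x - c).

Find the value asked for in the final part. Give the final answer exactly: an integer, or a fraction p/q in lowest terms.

-5291

Step 1: 88284 = 2^2 * 3 * 7 * 1051; sigma = (1 + 2 + 4) * (1 + 3) * (1 + 7) * (1 + 1051) = 7 * 4 * 8 * 1052 = 235648; answer 235648
Step 2: Y1 = 235648; r = 7; total draws C(9,2) = 36; favorable C(7,1)*C(2,1) = 14; P = 7/18; answer 7/18
Step 3: Y2 = 7/18; threaded value p + q = 25; c = 9; remainder = value at the root: -7*(9)^3 - 3*(9)^2 + 6*(9)^1 + 1 = (-5103) + (-243) + (54) + (1) = -5291; answer -5291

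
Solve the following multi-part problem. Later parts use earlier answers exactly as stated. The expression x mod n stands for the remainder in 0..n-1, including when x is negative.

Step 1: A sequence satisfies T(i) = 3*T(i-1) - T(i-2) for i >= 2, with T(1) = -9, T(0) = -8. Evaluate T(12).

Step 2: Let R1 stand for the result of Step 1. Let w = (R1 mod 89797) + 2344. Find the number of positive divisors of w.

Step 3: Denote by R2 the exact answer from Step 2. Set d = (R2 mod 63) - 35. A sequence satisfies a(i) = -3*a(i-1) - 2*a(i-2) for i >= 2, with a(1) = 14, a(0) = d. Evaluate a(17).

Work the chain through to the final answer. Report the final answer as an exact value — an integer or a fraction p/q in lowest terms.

Step 1: T(2) = 3*(-9) - 1*(-8) = -19; iterating: T(2)=-19, T(3)=-48, T(4)=-125, T(5)=-327, T(6)=-856, T(7)=-2241, T(8)=-5867, T(9)=-15360, T(10)=-40213, T(11)=-105279, T(12)=-275624; answer -275624
Step 2: R1 = -275624; w = 85908; 85908 = 2^2 * 3 * 7159; number of divisors = (2+1) * (1+1) * (1+1) = 12; answer 12
Step 3: R2 = 12; d = -23; a(2) = -3*(14) - 2*(-23) = 4; iterating: a(2)=4, a(3)=-40, a(4)=112, a(5)=-256, a(6)=544, a(7)=-1120, a(8)=2272, a(9)=-4576, a(10)=9184, a(11)=-18400, a(12)=36832, a(13)=-73696, a(14)=147424, a(15)=-294880, a(16)=589792, a(17)=-1179616; answer -1179616

-1179616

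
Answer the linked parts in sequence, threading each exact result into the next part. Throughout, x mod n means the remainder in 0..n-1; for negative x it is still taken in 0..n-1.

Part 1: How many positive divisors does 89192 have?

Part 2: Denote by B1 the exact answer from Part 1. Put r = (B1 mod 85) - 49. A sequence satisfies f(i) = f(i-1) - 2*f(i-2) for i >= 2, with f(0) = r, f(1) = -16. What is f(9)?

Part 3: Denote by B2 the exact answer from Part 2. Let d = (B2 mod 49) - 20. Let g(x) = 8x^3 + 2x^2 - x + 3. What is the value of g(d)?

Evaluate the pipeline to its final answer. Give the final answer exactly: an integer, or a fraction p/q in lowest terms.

Part 1: 89192 = 2^3 * 11149; number of divisors = (3+1) * (1+1) = 8; answer 8
Part 2: B1 = 8; r = -41; f(2) = 1*(-16) - 2*(-41) = 66; iterating: f(2)=66, f(3)=98, f(4)=-34, f(5)=-230, f(6)=-162, f(7)=298, f(8)=622, f(9)=26; answer 26
Part 3: B2 = 26; d = 6; 8*(6)^3 + 2*(6)^2 - 1*(6)^1 + 3 = (1728) + (72) + (-6) + (3) = 1797; answer 1797

1797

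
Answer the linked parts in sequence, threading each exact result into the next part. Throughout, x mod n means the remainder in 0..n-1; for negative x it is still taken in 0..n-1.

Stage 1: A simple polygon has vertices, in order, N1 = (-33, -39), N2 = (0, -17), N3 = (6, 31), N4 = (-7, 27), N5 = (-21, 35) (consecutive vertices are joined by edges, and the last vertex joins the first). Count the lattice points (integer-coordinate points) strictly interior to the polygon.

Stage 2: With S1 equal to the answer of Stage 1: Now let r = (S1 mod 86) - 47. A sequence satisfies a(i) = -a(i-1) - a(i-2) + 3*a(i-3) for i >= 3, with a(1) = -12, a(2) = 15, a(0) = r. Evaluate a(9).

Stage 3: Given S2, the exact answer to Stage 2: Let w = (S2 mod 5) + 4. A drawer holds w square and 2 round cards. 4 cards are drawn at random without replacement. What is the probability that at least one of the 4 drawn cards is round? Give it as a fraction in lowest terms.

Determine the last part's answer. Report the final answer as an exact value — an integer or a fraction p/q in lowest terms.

13/18

Stage 1: cross terms: (-33*-17 - 0*-39)=561, (0*31 - 6*-17)=102, (6*27 - -7*31)=379, (-7*35 - -21*27)=322, (-21*-39 - -33*35)=1974; twice the area = |3338| = 3338; area = 1669; boundary points = 11 + 6 + 1 + 2 + 2 = 22; strictly interior points = area - boundary/2 + 1 = 1659; answer 1659
Stage 2: S1 = 1659; r = -22; a(3) = -1*(15) - 1*(-12) + 3*(-22) = -69; iterating: a(3)=-69, a(4)=18, a(5)=96, a(6)=-321, a(7)=279, a(8)=330, a(9)=-1572; answer -1572
Stage 3: S2 = -1572; w = 7; total draws C(9,4) = 126; complement C(7,4) = 35; favorable 126 - 35 = 91; P = 13/18; answer 13/18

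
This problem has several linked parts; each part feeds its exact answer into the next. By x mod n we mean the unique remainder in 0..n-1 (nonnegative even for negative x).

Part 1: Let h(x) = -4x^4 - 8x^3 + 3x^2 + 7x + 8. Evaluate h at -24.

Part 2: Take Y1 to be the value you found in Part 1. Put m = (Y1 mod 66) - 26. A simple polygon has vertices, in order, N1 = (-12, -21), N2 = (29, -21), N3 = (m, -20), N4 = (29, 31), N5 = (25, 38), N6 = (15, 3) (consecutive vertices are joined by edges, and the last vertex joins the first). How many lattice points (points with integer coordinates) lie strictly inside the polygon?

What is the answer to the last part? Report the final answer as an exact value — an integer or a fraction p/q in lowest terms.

Part 1: -4*(-24)^4 - 8*(-24)^3 + 3*(-24)^2 + 7*(-24)^1 + 8 = (-1327104) + (110592) + (1728) + (-168) + (8) = -1214944; answer -1214944
Part 2: Y1 = -1214944; m = 24; cross terms: (-12*-21 - 29*-21)=861, (29*-20 - 24*-21)=-76, (24*31 - 29*-20)=1324, (29*38 - 25*31)=327, (25*3 - 15*38)=-495, (15*-21 - -12*3)=-279; twice the area = |1662| = 1662; area = 831; boundary points = 41 + 1 + 1 + 1 + 5 + 3 = 52; strictly interior points = area - boundary/2 + 1 = 806; answer 806

806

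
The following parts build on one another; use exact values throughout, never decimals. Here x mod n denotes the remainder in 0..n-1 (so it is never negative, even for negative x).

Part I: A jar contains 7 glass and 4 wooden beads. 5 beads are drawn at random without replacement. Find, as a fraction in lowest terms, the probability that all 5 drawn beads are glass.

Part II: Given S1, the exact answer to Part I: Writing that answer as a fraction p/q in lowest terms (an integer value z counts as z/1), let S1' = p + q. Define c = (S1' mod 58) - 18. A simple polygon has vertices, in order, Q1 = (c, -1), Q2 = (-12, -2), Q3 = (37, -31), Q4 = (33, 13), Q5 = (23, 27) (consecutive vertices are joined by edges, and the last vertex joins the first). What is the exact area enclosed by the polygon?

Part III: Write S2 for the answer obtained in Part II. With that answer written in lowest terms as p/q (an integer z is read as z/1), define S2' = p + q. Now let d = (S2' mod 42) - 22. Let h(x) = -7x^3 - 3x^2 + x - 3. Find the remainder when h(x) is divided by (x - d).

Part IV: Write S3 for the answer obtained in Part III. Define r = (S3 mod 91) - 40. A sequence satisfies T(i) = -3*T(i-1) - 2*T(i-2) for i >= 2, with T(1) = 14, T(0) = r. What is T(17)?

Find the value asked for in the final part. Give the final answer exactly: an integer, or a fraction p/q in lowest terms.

Part I: total draws C(11,5) = 462; favorable C(7,5) = 21; P = 1/22; answer 1/22
Part II: S1 = 1/22; threaded value p + q = 23; c = 5; cross terms: (5*-2 - -12*-1)=-22, (-12*-31 - 37*-2)=446, (37*13 - 33*-31)=1504, (33*27 - 23*13)=592, (23*-1 - 5*27)=-158; twice the area = |2362| = 2362; area = 1181; answer 1181
Part III: S2 = 1181; threaded value p + q = 1182; d = -16; remainder = value at the root: -7*(-16)^3 - 3*(-16)^2 + 1*(-16)^1 - 3 = (28672) + (-768) + (-16) + (-3) = 27885; answer 27885
Part IV: S3 = 27885; r = -1; T(2) = -3*(14) - 2*(-1) = -40; iterating: T(2)=-40, T(3)=92, T(4)=-196, T(5)=404, T(6)=-820, T(7)=1652, T(8)=-3316, T(9)=6644, T(10)=-13300, T(11)=26612, T(12)=-53236, T(13)=106484, T(14)=-212980, T(15)=425972, T(16)=-851956, T(17)=1703924; answer 1703924

1703924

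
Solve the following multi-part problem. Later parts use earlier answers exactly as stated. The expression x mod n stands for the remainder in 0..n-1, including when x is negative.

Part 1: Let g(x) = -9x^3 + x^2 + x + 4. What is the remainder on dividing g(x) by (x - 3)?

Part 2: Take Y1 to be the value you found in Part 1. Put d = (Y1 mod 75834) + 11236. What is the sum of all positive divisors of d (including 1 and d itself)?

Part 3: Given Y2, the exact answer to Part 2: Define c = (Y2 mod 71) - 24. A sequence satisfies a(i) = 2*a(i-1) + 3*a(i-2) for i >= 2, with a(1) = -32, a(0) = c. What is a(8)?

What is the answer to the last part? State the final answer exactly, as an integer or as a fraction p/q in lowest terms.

Part 1: remainder = value at the root: -9*(3)^3 + 1*(3)^2 + 1*(3)^1 + 4 = (-243) + (9) + (3) + (4) = -227; answer -227
Part 2: Y1 = -227; d = 86843; 86843 is prime, so its only divisors are 1 and 86843; sigma = 1 + 86843 = 86844; answer 86844
Part 3: Y2 = 86844; c = -13; a(2) = 2*(-32) + 3*(-13) = -103; iterating: a(2)=-103, a(3)=-302, a(4)=-913, a(5)=-2732, a(6)=-8203, a(7)=-24602, a(8)=-73813; answer -73813

-73813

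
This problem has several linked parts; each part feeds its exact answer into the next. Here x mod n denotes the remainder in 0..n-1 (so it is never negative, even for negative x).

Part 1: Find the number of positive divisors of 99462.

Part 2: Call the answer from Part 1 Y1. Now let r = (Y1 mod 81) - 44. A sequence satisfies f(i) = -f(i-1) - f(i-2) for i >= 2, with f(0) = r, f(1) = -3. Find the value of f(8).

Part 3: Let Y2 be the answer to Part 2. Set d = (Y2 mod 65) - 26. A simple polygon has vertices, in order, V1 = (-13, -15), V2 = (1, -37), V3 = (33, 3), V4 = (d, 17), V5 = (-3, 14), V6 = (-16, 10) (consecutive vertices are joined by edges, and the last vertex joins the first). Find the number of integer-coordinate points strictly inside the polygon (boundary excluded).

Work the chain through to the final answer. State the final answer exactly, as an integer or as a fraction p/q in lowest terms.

1424

Part 1: 99462 = 2 * 3 * 11^2 * 137; number of divisors = (1+1) * (1+1) * (2+1) * (1+1) = 24; answer 24
Part 2: Y1 = 24; r = -20; f(2) = -1*(-3) - 1*(-20) = 23; iterating: f(2)=23, f(3)=-20, f(4)=-3, f(5)=23, f(6)=-20, f(7)=-3, f(8)=23; answer 23
Part 3: Y2 = 23; d = -3; cross terms: (-13*-37 - 1*-15)=496, (1*3 - 33*-37)=1224, (33*17 - -3*3)=570, (-3*14 - -3*17)=9, (-3*10 - -16*14)=194, (-16*-15 - -13*10)=370; twice the area = |2863| = 2863; area = 2863/2; boundary points = 2 + 8 + 2 + 3 + 1 + 1 = 17; strictly interior points = area - boundary/2 + 1 = 1424; answer 1424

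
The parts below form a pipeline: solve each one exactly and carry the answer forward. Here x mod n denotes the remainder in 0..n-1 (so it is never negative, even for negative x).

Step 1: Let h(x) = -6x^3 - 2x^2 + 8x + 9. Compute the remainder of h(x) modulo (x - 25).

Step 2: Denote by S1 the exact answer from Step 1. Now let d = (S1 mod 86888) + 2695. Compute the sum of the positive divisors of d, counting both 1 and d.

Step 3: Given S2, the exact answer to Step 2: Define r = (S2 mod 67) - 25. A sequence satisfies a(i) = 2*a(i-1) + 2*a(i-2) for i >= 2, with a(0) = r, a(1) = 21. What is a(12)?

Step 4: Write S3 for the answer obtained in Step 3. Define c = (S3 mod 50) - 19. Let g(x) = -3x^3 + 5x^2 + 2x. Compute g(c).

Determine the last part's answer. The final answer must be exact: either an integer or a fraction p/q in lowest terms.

Step 1: remainder = value at the root: -6*(25)^3 - 2*(25)^2 + 8*(25)^1 + 9 = (-93750) + (-1250) + (200) + (9) = -94791; answer -94791
Step 2: S1 = -94791; d = 81680; 81680 = 2^4 * 5 * 1021; sigma = (1 + 2 + 4 + 8 + 16) * (1 + 5) * (1 + 1021) = 31 * 6 * 1022 = 190092; answer 190092
Step 3: S2 = 190092; r = -12; a(2) = 2*(21) + 2*(-12) = 18; iterating: a(2)=18, a(3)=78, a(4)=192, a(5)=540, a(6)=1464, a(7)=4008, a(8)=10944, a(9)=29904, a(10)=81696, a(11)=223200, a(12)=609792; answer 609792
Step 4: S3 = 609792; c = 23; -3*(23)^3 + 5*(23)^2 + 2*(23)^1 = (-36501) + (2645) + (46) = -33810; answer -33810

-33810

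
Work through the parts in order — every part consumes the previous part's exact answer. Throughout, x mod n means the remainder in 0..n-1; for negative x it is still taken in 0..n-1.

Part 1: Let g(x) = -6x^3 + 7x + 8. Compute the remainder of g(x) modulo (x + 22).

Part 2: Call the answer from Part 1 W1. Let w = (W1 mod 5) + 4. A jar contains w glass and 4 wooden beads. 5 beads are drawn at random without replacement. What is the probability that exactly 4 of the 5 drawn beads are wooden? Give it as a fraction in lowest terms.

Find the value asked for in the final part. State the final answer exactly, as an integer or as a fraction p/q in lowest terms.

Part 1: remainder = value at the root: -6*(-22)^3 + 7*(-22)^1 + 8 = (63888) + (-154) + (8) = 63742; answer 63742
Part 2: W1 = 63742; w = 6; total draws C(10,5) = 252; favorable C(4,4)*C(6,1) = 6; P = 1/42; answer 1/42

1/42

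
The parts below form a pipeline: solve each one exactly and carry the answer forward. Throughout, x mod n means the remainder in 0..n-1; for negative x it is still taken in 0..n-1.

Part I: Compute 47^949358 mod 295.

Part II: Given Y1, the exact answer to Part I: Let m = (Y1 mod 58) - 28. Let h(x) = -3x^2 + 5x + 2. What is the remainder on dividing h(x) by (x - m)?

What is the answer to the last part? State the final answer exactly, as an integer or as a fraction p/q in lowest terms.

-1748

Part I: squarings mod 295: 47^1=47, 47^2=144, 47^4=86, 47^8=21, 47^16=146, 47^32=76, 47^64=171, 47^128=36, 47^256=116, 47^512=181, 47^1024=16, 47^2048=256, 47^4096=46, 47^8192=51, 47^16384=241, 47^32768=261, 47^65536=271, 47^131072=281, 47^262144=196, 47^524288=66; 47^949358 = 47^2 * 47^4 * 47^8 * 47^32 * 47^64 * 47^1024 * 47^2048 * 47^4096 * 47^8192 * 47^16384 * 47^131072 * 47^262144 * 47^524288 = 169 (mod 295); answer 169
Part II: Y1 = 169; m = 25; remainder = value at the root: -3*(25)^2 + 5*(25)^1 + 2 = (-1875) + (125) + (2) = -1748; answer -1748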